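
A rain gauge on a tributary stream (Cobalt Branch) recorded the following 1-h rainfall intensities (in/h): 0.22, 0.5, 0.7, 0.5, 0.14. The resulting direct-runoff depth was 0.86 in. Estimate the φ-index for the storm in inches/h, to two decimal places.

Only the 3 blocks with intensity above φ contribute runoff: 0.5, 0.7, 0.5 in/h.
Σ(I−φ)·Δt = d  ⇒  (0.5+0.7+0.5 − 3φ)·1 = 0.86
φ = (1.700 − 0.86/1) / 3 = 0.28 in/h.

φ ≈ 0.28 in/h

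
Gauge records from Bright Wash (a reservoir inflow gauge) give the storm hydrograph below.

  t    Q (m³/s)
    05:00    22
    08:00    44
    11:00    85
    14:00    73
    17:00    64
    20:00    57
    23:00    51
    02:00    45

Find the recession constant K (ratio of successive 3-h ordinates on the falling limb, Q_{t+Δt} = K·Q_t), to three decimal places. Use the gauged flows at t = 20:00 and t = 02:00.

K ≈ 0.889

Using the recession-limb readings at t = 20:00 and t = 02:00: Q falls from 57 to 45 m³/s over 2 intervals.
K = (Q₂/Q₁)^(1/2) = (45/57)^(1/2) = 0.889.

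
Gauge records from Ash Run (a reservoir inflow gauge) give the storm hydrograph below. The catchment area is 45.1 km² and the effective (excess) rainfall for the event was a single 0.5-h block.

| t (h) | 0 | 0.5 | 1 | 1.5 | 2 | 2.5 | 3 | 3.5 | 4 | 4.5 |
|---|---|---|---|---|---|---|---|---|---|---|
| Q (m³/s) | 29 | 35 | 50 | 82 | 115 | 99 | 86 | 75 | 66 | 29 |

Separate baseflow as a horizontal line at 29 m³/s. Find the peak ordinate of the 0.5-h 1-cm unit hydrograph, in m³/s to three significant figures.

Direct runoff: 0.0, 6.0, 21.0, 53.0, 86.0, 70.0, 57.0, 46.0, 37.0, 0.0 m³/s; ΣQ_DR = 376.0 m³/s, peak = 86.0 m³/s.
Runoff depth d = ΣQ_DR·Δt / A = 376.0 × 1800 / (45.1 km²) = 15.01 mm.
The 1-cm UH is the DRH scaled by (10 mm)/d, so U_p = 86.0 × 10/15.01 = 57.3 m³/s.

U_p ≈ 57.3 m³/s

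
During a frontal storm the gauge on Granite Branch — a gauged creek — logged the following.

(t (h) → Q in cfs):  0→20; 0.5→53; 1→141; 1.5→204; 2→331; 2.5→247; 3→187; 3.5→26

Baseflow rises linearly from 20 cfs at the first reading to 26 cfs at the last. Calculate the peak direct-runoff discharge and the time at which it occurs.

Q_p = 307.57 cfs at t = 2 h

Subtracting baseflow gives direct-runoff ordinates: 0.00, 32.14, 119.29, 181.43, 307.57, 222.71, 161.86, 0.00 cfs.
The maximum is 307.57 cfs, occurring at the reading for t = 2 h.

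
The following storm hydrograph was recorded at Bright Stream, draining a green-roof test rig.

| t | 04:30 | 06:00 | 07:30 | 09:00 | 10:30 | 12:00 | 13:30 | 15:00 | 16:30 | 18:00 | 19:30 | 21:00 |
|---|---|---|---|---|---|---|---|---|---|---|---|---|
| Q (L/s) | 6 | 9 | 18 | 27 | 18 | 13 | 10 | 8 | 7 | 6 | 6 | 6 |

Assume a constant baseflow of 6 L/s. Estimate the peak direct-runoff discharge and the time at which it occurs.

Q_p = 21.0 L/s at t = 09:00

Subtracting baseflow gives direct-runoff ordinates: 0.0, 3.0, 12.0, 21.0, 12.0, 7.0, 4.0, 2.0, 1.0, 0.0, 0.0, 0.0 L/s.
The maximum is 21.0 L/s, occurring at the reading for t = 09:00.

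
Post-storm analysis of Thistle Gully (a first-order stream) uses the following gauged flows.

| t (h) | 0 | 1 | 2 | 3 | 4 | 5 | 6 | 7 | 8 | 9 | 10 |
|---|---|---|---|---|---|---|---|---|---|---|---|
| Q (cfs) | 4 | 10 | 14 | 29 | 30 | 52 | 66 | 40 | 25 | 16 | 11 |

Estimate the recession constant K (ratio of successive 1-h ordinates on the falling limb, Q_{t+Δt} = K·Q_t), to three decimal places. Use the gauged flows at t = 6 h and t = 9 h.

Using the recession-limb readings at t = 6 h and t = 9 h: Q falls from 66 to 16 cfs over 3 intervals.
K = (Q₂/Q₁)^(1/3) = (16/66)^(1/3) = 0.624.

K ≈ 0.624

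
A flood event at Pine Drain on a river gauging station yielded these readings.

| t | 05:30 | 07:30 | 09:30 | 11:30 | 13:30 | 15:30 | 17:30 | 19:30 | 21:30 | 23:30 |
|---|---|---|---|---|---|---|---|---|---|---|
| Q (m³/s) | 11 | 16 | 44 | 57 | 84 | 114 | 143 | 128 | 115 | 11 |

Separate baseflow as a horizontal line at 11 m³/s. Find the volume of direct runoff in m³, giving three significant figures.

Direct-runoff ordinates (Q − Q_b): 0.0, 5.0, 33.0, 46.0, 73.0, 103.0, 132.0, 117.0, 104.0, 0.0 m³/s.
ΣQ_DR = 613.0 m³/s.
With Δt = 2 h = 7200 s, V = ΣQ_DR · Δt = 613.0 × 7200 = 4.41 × 10^6 m³.

V ≈ 4.41 × 10^6 m³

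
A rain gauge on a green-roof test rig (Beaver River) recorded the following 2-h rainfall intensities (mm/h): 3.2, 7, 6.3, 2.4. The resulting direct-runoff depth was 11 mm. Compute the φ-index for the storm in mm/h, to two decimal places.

φ ≈ 3.90 mm/h

Only the 2 blocks with intensity above φ contribute runoff: 7, 6.3 mm/h.
Σ(I−φ)·Δt = d  ⇒  (7+6.3 − 2φ)·2 = 11
φ = (13.30 − 11/2) / 2 = 3.90 mm/h.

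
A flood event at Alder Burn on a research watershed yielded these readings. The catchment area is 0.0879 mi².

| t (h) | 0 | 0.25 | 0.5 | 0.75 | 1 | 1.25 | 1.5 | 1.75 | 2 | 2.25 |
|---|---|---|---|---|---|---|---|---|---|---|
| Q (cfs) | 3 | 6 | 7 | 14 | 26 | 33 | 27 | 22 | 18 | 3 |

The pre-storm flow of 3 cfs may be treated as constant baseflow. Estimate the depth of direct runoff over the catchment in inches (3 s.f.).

d ≈ 0.569 in

Direct runoff: 0.0, 3.0, 4.0, 11.0, 23.0, 30.0, 24.0, 19.0, 15.0, 0.0 cfs; ΣQ_DR = 129.0 cfs.
V = ΣQ_DR · Δt = 129.0 × 900 s = 1.161 × 10^5 ft³.
Over A = 0.0879 mi², depth = V / A = 0.569 in.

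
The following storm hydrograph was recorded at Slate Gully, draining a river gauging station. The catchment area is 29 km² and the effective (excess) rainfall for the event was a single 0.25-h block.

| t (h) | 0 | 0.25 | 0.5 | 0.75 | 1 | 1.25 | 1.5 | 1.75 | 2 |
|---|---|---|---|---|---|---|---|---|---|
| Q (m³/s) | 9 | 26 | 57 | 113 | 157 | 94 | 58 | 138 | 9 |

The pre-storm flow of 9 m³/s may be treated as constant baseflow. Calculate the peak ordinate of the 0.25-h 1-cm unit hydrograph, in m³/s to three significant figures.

Direct runoff: 0.0, 17.0, 48.0, 104.0, 148.0, 85.0, 49.0, 129.0, 0.0 m³/s; ΣQ_DR = 580.0 m³/s, peak = 148.0 m³/s.
Runoff depth d = ΣQ_DR·Δt / A = 580.0 × 900 / (29 km²) = 18.00 mm.
The 1-cm UH is the DRH scaled by (10 mm)/d, so U_p = 148.0 × 10/18.00 = 82.2 m³/s.

U_p ≈ 82.2 m³/s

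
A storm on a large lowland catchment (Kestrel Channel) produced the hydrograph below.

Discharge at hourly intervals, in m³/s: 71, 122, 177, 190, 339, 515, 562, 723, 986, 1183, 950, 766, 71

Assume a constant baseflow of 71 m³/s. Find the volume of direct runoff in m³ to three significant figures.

V ≈ 2.06 × 10^7 m³

Direct-runoff ordinates (Q − Q_b): 0.0, 51.0, 106.0, 119.0, 268.0, 444.0, 491.0, 652.0, 915.0, 1112.0, 879.0, 695.0, 0.0 m³/s.
ΣQ_DR = 5732 m³/s.
With Δt = 1 h = 3600 s, V = ΣQ_DR · Δt = 5732 × 3600 = 2.06 × 10^7 m³.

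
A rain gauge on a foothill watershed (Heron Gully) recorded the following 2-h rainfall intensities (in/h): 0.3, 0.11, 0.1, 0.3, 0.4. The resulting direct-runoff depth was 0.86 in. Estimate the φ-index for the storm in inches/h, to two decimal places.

Only the 3 blocks with intensity above φ contribute runoff: 0.3, 0.3, 0.4 in/h.
Σ(I−φ)·Δt = d  ⇒  (0.3+0.3+0.4 − 3φ)·2 = 0.86
φ = (1.000 − 0.86/2) / 3 = 0.19 in/h.

φ ≈ 0.19 in/h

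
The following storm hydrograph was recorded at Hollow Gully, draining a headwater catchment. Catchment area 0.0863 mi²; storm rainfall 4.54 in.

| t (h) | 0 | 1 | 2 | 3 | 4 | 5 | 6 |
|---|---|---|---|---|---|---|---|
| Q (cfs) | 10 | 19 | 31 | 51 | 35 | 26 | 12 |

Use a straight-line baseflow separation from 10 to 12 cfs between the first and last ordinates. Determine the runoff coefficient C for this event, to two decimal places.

ΣQ_DR = 107.0 cfs; V = ΣQ_DR·Δt = 3.852 × 10^5 ft³.
Runoff depth d = V / A = 1.921 in.
C = d / P = 1.921 / 4.54 = 0.42.

C ≈ 0.42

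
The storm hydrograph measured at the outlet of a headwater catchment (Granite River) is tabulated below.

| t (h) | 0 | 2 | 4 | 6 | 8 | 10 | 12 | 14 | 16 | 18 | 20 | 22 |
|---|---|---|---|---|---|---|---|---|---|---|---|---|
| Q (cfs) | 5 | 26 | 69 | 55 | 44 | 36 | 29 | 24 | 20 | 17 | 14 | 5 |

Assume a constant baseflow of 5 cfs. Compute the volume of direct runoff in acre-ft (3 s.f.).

V ≈ 46.9 acre-ft

Direct-runoff ordinates (Q − Q_b): 0.0, 21.0, 64.0, 50.0, 39.0, 31.0, 24.0, 19.0, 15.0, 12.0, 9.0, 0.0 cfs.
ΣQ_DR = 284.0 cfs.
With Δt = 2 h = 7200 s, V = ΣQ_DR · Δt = 284.0 × 7200 = 2.04 × 10^6 ft³ = 46.9 acre-ft.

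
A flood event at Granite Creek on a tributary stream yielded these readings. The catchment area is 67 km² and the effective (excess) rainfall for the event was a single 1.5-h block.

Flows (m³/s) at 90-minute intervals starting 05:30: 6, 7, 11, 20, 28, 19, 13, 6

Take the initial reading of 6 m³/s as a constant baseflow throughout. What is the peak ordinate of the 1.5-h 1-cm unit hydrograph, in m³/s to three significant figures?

U_p ≈ 44.0 m³/s

Direct runoff: 0.0, 1.0, 5.0, 14.0, 22.0, 13.0, 7.0, 0.0 m³/s; ΣQ_DR = 62.00 m³/s, peak = 22.0 m³/s.
Runoff depth d = ΣQ_DR·Δt / A = 62.00 × 5400 / (67 km²) = 4.997 mm.
The 1-cm UH is the DRH scaled by (10 mm)/d, so U_p = 22.0 × 10/4.997 = 44.0 m³/s.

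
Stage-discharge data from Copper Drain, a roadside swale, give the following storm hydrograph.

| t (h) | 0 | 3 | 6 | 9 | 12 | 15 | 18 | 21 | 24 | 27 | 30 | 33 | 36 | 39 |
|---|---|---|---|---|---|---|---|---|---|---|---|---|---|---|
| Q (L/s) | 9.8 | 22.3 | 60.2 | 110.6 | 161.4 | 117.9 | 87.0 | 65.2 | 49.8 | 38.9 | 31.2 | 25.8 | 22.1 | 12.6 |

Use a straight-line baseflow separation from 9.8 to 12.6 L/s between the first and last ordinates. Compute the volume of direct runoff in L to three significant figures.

V ≈ 7.11 × 10^6 L

Direct-runoff ordinates (Q − Q_b): 0.00, 12.28, 49.97, 100.15, 150.74, 107.02, 75.91, 53.89, 38.28, 27.16, 19.25, 13.63, 9.72, 0.00 L/s.
ΣQ_DR = 658.0 L/s.
With Δt = 3 h = 10800 s, V = ΣQ_DR · Δt = 658.0 × 10800 = 7.11 × 10^6 L.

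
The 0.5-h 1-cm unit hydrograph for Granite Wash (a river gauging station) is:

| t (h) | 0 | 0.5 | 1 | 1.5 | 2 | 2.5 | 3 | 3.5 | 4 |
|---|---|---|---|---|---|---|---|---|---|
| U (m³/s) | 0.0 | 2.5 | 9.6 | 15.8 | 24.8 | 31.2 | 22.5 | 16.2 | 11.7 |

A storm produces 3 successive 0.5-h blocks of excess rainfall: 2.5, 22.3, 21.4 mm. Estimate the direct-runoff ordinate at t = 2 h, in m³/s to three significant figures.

Q ≈ 62.0 m³/s

By discrete convolution, Q_j = Σ (P_i / 10 mm) · U_{j−i}.
At t = 2 h (j=4): Q = (2.5/10)·24.8 + (22.3/10)·15.8 + (21.4/10)·9.6 = 62.0 m³/s.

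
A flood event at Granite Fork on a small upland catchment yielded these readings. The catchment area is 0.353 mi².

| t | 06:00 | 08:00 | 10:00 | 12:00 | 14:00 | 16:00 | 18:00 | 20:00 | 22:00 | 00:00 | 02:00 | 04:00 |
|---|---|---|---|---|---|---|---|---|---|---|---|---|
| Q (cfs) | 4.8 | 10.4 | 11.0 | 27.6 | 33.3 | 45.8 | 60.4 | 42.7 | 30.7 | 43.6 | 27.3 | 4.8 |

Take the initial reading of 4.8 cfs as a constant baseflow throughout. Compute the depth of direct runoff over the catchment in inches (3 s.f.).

d ≈ 2.50 in

Direct runoff: 0.0, 5.6, 6.2, 22.8, 28.5, 41.0, 55.6, 37.9, 25.9, 38.8, 22.5, 0.0 cfs; ΣQ_DR = 284.8 cfs.
V = ΣQ_DR · Δt = 284.8 × 7200 s = 2.051 × 10^6 ft³.
Over A = 0.353 mi², depth = V / A = 2.50 in.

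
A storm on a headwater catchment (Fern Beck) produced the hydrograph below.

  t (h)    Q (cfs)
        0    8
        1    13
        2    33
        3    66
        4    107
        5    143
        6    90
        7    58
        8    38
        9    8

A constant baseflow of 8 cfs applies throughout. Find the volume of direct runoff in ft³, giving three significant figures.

V ≈ 1.74 × 10^6 ft³

Direct-runoff ordinates (Q − Q_b): 0.0, 5.0, 25.0, 58.0, 99.0, 135.0, 82.0, 50.0, 30.0, 0.0 cfs.
ΣQ_DR = 484.0 cfs.
With Δt = 1 h = 3600 s, V = ΣQ_DR · Δt = 484.0 × 3600 = 1.74 × 10^6 ft³.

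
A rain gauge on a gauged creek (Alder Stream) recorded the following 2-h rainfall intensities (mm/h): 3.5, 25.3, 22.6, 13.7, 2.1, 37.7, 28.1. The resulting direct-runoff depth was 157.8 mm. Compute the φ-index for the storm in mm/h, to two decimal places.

Only the 5 blocks with intensity above φ contribute runoff: 25.3, 22.6, 13.7, 37.7, 28.1 mm/h.
Σ(I−φ)·Δt = d  ⇒  (25.3+22.6+13.7+37.7+28.1 − 5φ)·2 = 157.8
φ = (127.4 − 157.8/2) / 5 = 9.70 mm/h.

φ ≈ 9.70 mm/h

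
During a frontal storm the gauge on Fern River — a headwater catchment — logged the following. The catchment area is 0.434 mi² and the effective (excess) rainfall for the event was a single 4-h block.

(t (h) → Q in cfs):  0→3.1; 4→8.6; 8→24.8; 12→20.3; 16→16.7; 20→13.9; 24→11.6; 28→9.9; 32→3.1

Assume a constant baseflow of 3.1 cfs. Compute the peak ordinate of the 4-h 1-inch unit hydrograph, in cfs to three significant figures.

Direct runoff: 0.0, 5.5, 21.7, 17.2, 13.6, 10.8, 8.5, 6.8, 0.0 cfs; ΣQ_DR = 84.10 cfs, peak = 21.7 cfs.
Runoff depth d = ΣQ_DR·Δt / A = 84.10 × 14400 / (0.434 mi²) = 1.201 in.
The 1-inch UH is the DRH scaled by (1 in)/d, so U_p = 21.7 × 1/1.201 = 18.1 cfs.

U_p ≈ 18.1 cfs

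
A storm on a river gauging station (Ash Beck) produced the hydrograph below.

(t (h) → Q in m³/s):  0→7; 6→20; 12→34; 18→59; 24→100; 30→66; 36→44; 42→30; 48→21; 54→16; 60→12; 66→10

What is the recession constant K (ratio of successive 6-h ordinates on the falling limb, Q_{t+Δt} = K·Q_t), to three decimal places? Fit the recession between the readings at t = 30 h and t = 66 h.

Using the recession-limb readings at t = 30 h and t = 66 h: Q falls from 66 to 10 m³/s over 6 intervals.
K = (Q₂/Q₁)^(1/6) = (10/66)^(1/6) = 0.730.

K ≈ 0.730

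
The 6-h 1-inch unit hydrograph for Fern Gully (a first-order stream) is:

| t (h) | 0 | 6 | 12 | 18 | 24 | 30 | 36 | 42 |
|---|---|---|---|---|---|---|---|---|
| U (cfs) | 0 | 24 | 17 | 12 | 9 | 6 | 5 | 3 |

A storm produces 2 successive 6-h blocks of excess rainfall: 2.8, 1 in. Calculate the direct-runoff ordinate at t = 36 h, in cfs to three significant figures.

Q ≈ 20.0 cfs

By discrete convolution, Q_j = Σ (P_i / 1 in) · U_{j−i}.
At t = 36 h (j=6): Q = (2.8/1)·5 + (1/1)·6 = 20.0 cfs.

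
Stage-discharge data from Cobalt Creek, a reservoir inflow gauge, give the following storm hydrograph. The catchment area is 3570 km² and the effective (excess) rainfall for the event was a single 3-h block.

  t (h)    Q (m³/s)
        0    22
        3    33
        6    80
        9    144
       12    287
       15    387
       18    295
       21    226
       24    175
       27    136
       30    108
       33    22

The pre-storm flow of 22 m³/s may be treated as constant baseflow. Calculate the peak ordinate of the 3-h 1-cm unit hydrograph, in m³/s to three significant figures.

U_p ≈ 731 m³/s

Direct runoff: 0.0, 11.0, 58.0, 122.0, 265.0, 365.0, 273.0, 204.0, 153.0, 114.0, 86.0, 0.0 m³/s; ΣQ_DR = 1651 m³/s, peak = 365.0 m³/s.
Runoff depth d = ΣQ_DR·Δt / A = 1651 × 10800 / (3570 km²) = 4.995 mm.
The 1-cm UH is the DRH scaled by (10 mm)/d, so U_p = 365.0 × 10/4.995 = 731 m³/s.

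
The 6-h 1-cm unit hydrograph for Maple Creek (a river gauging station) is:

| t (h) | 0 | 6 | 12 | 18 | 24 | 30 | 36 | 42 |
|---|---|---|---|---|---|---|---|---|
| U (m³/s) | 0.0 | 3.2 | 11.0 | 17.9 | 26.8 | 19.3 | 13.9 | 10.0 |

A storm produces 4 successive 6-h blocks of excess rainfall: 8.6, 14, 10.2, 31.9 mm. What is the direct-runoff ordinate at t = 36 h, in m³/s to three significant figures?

Q ≈ 123 m³/s

By discrete convolution, Q_j = Σ (P_i / 10 mm) · U_{j−i}.
At t = 36 h (j=6): Q = (8.6/10)·13.9 + (14/10)·19.3 + (10.2/10)·26.8 + (31.9/10)·17.9 = 123 m³/s.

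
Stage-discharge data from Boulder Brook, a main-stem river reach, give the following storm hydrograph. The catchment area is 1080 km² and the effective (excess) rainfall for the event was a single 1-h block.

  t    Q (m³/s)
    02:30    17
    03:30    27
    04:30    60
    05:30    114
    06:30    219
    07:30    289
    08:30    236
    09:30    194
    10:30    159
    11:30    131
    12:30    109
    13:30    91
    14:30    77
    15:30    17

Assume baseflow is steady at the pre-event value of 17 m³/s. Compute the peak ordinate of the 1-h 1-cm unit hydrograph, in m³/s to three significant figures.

Direct runoff: 0.0, 10.0, 43.0, 97.0, 202.0, 272.0, 219.0, 177.0, 142.0, 114.0, 92.0, 74.0, 60.0, 0.0 m³/s; ΣQ_DR = 1502 m³/s, peak = 272.0 m³/s.
Runoff depth d = ΣQ_DR·Δt / A = 1502 × 3600 / (1080 km²) = 5.007 mm.
The 1-cm UH is the DRH scaled by (10 mm)/d, so U_p = 272.0 × 10/5.007 = 543 m³/s.

U_p ≈ 543 m³/s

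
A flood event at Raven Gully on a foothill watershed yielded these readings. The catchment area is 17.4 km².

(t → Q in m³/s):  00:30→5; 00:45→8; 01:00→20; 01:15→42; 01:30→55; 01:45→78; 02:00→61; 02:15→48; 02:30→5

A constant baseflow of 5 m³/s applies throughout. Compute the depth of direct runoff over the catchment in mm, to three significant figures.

Direct runoff: 0.0, 3.0, 15.0, 37.0, 50.0, 73.0, 56.0, 43.0, 0.0 m³/s; ΣQ_DR = 277.0 m³/s.
V = ΣQ_DR · Δt = 277.0 × 900 s = 2.493 × 10^5 m³.
Over A = 17.4 km², depth = V / A = 14.3 mm.

d ≈ 14.3 mm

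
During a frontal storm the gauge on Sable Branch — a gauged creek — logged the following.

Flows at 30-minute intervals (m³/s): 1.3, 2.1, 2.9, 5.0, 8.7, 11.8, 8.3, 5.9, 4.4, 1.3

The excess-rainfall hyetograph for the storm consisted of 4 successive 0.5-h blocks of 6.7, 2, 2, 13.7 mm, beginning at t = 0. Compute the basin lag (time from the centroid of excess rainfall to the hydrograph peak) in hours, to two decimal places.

t_L ≈ 1.28 h

Centroid of excess rainfall: t_c = Σ P_i·t̄_i / ΣP_i = 1.2152 h (block centres at 0.25, 0.75, 1.25, 1.75 h).
Hydrograph peak occurs at t = 2.5 h, so basin lag t_L = 2.5 − 1.2152 = 1.28 h.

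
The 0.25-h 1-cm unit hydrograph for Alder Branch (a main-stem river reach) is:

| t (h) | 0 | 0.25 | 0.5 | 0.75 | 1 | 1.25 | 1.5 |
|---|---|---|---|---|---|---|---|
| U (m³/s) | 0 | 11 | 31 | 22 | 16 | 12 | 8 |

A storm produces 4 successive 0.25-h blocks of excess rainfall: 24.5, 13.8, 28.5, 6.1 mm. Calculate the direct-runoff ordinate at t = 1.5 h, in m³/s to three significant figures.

By discrete convolution, Q_j = Σ (P_i / 10 mm) · U_{j−i}.
At t = 1.5 h (j=6): Q = (24.5/10)·8 + (13.8/10)·12 + (28.5/10)·16 + (6.1/10)·22 = 95.2 m³/s.

Q ≈ 95.2 m³/s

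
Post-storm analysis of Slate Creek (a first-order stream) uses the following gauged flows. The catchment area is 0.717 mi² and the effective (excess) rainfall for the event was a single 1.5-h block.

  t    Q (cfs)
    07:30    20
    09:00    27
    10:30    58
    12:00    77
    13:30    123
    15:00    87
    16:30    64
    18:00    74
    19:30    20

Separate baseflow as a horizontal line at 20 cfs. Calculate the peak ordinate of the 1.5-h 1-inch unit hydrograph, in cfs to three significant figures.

U_p ≈ 85.9 cfs

Direct runoff: 0.0, 7.0, 38.0, 57.0, 103.0, 67.0, 44.0, 54.0, 0.0 cfs; ΣQ_DR = 370.0 cfs, peak = 103.0 cfs.
Runoff depth d = ΣQ_DR·Δt / A = 370.0 × 5400 / (0.717 mi²) = 1.199 in.
The 1-inch UH is the DRH scaled by (1 in)/d, so U_p = 103.0 × 1/1.199 = 85.9 cfs.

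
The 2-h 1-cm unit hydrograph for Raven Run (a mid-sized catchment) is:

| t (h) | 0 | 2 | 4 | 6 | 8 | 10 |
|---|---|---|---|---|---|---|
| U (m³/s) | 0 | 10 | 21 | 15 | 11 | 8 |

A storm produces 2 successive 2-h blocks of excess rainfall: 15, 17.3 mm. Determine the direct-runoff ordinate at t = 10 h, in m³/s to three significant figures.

Q ≈ 31.0 m³/s

By discrete convolution, Q_j = Σ (P_i / 10 mm) · U_{j−i}.
At t = 10 h (j=5): Q = (15/10)·8 + (17.3/10)·11 = 31.0 m³/s.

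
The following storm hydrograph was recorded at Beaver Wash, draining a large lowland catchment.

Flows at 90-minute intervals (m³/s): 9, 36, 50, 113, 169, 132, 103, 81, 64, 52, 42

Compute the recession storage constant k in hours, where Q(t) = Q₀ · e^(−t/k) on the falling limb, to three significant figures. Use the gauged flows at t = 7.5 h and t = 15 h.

On the falling limb, Q drops from 132 to 42 m³/s between t = 7.5 h and t = 15 h (Δt = 7.5 h).
k = −Δt / ln(Q₂/Q₁) = −7.5 / ln(42/132) = 6.55 h.

k ≈ 6.55 h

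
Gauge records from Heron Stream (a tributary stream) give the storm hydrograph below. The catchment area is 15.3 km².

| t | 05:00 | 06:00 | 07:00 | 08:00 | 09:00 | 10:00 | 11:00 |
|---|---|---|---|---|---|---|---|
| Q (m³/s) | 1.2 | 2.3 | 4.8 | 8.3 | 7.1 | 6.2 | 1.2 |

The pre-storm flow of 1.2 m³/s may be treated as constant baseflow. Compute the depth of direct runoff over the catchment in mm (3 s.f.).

d ≈ 5.34 mm

Direct runoff: 0.0, 1.1, 3.6, 7.1, 5.9, 5.0, 0.0 m³/s; ΣQ_DR = 22.70 m³/s.
V = ΣQ_DR · Δt = 22.70 × 3600 s = 81720 m³.
Over A = 15.3 km², depth = V / A = 5.34 mm.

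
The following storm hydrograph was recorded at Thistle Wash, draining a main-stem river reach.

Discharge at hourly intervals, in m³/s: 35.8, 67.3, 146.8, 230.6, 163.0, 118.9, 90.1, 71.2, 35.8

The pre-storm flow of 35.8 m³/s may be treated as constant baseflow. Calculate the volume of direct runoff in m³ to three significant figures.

V ≈ 2.29 × 10^6 m³

Direct-runoff ordinates (Q − Q_b): 0.0, 31.5, 111.0, 194.8, 127.2, 83.1, 54.3, 35.4, 0.0 m³/s.
ΣQ_DR = 637.3 m³/s.
With Δt = 1 h = 3600 s, V = ΣQ_DR · Δt = 637.3 × 3600 = 2.29 × 10^6 m³.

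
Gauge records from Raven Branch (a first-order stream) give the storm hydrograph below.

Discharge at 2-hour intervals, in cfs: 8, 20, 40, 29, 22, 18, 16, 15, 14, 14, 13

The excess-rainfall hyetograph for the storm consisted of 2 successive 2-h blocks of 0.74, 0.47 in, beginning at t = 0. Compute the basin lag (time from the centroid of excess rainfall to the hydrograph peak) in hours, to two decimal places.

t_L ≈ 2.22 h

Centroid of excess rainfall: t_c = Σ P_i·t̄_i / ΣP_i = 1.7769 h (block centres at 1, 3 h).
Hydrograph peak occurs at t = 4 h, so basin lag t_L = 4 − 1.7769 = 2.22 h.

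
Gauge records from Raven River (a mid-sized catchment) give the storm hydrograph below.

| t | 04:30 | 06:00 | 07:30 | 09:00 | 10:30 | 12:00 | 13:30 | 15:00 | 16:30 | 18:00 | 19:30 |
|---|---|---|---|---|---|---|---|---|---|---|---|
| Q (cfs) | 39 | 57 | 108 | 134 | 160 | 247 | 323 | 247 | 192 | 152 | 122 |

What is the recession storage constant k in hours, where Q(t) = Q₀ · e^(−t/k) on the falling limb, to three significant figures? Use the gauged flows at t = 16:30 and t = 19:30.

k ≈ 6.62 h

On the falling limb, Q drops from 192 to 122 cfs between t = 16:30 and t = 19:30 (Δt = 3 h).
k = −Δt / ln(Q₂/Q₁) = −3 / ln(122/192) = 6.62 h.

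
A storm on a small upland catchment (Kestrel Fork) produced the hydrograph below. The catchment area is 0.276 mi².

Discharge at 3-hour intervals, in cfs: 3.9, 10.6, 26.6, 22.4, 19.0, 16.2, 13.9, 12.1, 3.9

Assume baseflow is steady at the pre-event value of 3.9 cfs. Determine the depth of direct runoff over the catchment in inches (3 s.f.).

d ≈ 1.57 in

Direct runoff: 0.0, 6.7, 22.7, 18.5, 15.1, 12.3, 10.0, 8.2, 0.0 cfs; ΣQ_DR = 93.50 cfs.
V = ΣQ_DR · Δt = 93.50 × 10800 s = 1.010 × 10^6 ft³.
Over A = 0.276 mi², depth = V / A = 1.57 in.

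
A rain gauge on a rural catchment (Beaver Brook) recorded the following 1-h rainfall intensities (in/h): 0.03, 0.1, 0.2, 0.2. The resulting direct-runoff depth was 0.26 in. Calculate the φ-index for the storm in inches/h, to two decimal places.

Only the 3 blocks with intensity above φ contribute runoff: 0.1, 0.2, 0.2 in/h.
Σ(I−φ)·Δt = d  ⇒  (0.1+0.2+0.2 − 3φ)·1 = 0.26
φ = (0.5000 − 0.26/1) / 3 = 0.08 in/h.

φ ≈ 0.08 in/h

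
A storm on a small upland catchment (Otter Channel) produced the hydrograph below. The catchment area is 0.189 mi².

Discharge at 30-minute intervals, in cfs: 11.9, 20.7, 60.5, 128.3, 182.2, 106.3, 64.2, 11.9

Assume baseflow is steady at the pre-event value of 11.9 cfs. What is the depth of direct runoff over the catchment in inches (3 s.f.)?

Direct runoff: 0.0, 8.8, 48.6, 116.4, 170.3, 94.4, 52.3, 0.0 cfs; ΣQ_DR = 490.8 cfs.
V = ΣQ_DR · Δt = 490.8 × 1800 s = 8.834 × 10^5 ft³.
Over A = 0.189 mi², depth = V / A = 2.01 in.

d ≈ 2.01 in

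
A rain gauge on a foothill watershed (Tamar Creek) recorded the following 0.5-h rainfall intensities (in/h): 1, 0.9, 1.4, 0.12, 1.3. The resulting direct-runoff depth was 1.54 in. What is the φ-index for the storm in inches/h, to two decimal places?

φ ≈ 0.38 in/h

Only the 4 blocks with intensity above φ contribute runoff: 1, 0.9, 1.4, 1.3 in/h.
Σ(I−φ)·Δt = d  ⇒  (1+0.9+1.4+1.3 − 4φ)·0.5 = 1.54
φ = (4.600 − 1.54/0.5) / 4 = 0.38 in/h.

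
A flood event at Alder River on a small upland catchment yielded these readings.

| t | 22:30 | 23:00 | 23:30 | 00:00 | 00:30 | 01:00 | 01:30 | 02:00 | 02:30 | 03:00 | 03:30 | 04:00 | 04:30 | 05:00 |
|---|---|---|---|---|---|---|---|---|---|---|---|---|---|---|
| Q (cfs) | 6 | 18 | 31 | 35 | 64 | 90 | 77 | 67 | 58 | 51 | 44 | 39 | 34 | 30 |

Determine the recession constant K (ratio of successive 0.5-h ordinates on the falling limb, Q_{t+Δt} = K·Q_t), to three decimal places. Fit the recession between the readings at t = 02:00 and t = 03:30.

K ≈ 0.869

Using the recession-limb readings at t = 02:00 and t = 03:30: Q falls from 67 to 44 cfs over 3 intervals.
K = (Q₂/Q₁)^(1/3) = (44/67)^(1/3) = 0.869.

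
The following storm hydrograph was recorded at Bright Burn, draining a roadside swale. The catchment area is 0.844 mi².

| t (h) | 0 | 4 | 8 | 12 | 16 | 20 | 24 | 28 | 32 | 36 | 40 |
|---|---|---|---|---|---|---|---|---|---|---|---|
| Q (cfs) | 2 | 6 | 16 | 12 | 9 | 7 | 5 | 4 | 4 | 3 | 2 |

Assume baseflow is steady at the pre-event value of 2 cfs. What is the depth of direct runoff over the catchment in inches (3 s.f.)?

Direct runoff: 0.0, 4.0, 14.0, 10.0, 7.0, 5.0, 3.0, 2.0, 2.0, 1.0, 0.0 cfs; ΣQ_DR = 48.00 cfs.
V = ΣQ_DR · Δt = 48.00 × 14400 s = 6.912 × 10^5 ft³.
Over A = 0.844 mi², depth = V / A = 0.353 in.

d ≈ 0.353 in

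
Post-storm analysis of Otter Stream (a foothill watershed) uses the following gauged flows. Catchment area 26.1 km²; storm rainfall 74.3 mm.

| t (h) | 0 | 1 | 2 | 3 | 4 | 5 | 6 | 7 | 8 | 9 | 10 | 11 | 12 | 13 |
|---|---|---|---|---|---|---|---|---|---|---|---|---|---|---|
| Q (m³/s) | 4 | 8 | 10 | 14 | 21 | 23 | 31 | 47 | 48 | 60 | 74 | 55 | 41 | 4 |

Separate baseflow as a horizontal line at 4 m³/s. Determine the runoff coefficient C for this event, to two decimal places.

ΣQ_DR = 384.0 m³/s; V = ΣQ_DR·Δt = 1.382 × 10^6 m³.
Runoff depth d = V / A = 52.97 mm.
C = d / P = 52.97 / 74.3 = 0.71.

C ≈ 0.71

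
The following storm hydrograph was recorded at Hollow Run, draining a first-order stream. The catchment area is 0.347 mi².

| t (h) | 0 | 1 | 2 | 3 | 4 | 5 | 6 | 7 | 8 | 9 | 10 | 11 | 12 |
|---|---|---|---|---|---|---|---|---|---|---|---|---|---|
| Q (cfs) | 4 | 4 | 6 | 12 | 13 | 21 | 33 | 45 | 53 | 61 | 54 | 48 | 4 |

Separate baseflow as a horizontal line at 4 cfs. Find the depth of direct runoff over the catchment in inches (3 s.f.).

Direct runoff: 0.0, 0.0, 2.0, 8.0, 9.0, 17.0, 29.0, 41.0, 49.0, 57.0, 50.0, 44.0, 0.0 cfs; ΣQ_DR = 306.0 cfs.
V = ΣQ_DR · Δt = 306.0 × 3600 s = 1.102 × 10^6 ft³.
Over A = 0.347 mi², depth = V / A = 1.37 in.

d ≈ 1.37 in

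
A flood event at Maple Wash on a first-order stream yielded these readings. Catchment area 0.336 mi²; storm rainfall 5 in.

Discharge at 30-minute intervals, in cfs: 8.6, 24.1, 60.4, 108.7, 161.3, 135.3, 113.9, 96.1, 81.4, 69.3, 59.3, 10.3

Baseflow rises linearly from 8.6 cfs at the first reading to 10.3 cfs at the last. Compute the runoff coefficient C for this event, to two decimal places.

ΣQ_DR = 815.3 cfs; V = ΣQ_DR·Δt = 1.468 × 10^6 ft³.
Runoff depth d = V / A = 1.880 in.
C = d / P = 1.880 / 5 = 0.38.

C ≈ 0.38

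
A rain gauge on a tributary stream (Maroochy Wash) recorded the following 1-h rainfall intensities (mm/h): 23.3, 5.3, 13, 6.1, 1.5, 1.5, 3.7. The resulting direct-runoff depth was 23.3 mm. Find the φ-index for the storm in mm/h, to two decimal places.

φ ≈ 6.50 mm/h

Only the 2 blocks with intensity above φ contribute runoff: 23.3, 13 mm/h.
Σ(I−φ)·Δt = d  ⇒  (23.3+13 − 2φ)·1 = 23.3
φ = (36.30 − 23.3/1) / 2 = 6.50 mm/h.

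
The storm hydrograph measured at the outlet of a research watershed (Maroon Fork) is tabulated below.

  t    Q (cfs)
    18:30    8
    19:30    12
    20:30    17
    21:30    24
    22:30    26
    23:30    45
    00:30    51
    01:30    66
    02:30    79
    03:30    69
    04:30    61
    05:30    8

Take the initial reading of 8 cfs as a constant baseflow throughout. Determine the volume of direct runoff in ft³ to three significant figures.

V ≈ 1.33 × 10^6 ft³

Direct-runoff ordinates (Q − Q_b): 0.0, 4.0, 9.0, 16.0, 18.0, 37.0, 43.0, 58.0, 71.0, 61.0, 53.0, 0.0 cfs.
ΣQ_DR = 370.0 cfs.
With Δt = 1 h = 3600 s, V = ΣQ_DR · Δt = 370.0 × 3600 = 1.33 × 10^6 ft³.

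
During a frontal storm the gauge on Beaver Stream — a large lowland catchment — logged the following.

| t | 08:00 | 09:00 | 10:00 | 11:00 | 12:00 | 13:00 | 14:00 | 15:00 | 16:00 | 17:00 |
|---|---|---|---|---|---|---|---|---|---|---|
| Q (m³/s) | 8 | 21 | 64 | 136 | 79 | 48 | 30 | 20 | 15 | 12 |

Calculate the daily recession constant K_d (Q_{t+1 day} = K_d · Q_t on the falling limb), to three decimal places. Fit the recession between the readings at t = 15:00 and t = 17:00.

K_d ≈ 0.002

Between t = 15:00 and t = 17:00 the flow falls from 20 to 12 m³/s over 2×1 h = 2 h.
Per-interval ratio K = (12/20)^(1/2) = 0.7746; K_d = K^(24/1) = 0.002.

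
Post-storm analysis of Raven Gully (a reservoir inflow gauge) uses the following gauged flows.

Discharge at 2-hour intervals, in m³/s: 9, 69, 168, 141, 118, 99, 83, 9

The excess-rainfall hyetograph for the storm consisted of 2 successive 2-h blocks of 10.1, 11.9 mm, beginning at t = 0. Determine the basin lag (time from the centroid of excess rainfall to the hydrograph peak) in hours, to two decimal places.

t_L ≈ 1.92 h

Centroid of excess rainfall: t_c = Σ P_i·t̄_i / ΣP_i = 2.0818 h (block centres at 1, 3 h).
Hydrograph peak occurs at t = 4 h, so basin lag t_L = 4 − 2.0818 = 1.92 h.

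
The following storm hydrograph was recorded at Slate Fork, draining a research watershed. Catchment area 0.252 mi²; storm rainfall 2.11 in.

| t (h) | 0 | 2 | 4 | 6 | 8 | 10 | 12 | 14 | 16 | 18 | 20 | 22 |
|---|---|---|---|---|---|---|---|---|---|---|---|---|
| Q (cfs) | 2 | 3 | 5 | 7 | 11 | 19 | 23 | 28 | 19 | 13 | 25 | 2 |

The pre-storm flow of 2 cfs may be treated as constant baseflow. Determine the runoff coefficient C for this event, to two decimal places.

C ≈ 0.78

ΣQ_DR = 133.0 cfs; V = ΣQ_DR·Δt = 9.576 × 10^5 ft³.
Runoff depth d = V / A = 1.636 in.
C = d / P = 1.636 / 2.11 = 0.78.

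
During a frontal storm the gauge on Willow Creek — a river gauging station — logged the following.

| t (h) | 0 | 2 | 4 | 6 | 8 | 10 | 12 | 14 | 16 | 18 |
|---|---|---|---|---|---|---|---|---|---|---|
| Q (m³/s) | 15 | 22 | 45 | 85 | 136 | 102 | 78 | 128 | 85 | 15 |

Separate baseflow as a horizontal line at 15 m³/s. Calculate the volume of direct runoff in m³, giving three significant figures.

V ≈ 4.04 × 10^6 m³

Direct-runoff ordinates (Q − Q_b): 0.0, 7.0, 30.0, 70.0, 121.0, 87.0, 63.0, 113.0, 70.0, 0.0 m³/s.
ΣQ_DR = 561.0 m³/s.
With Δt = 2 h = 7200 s, V = ΣQ_DR · Δt = 561.0 × 7200 = 4.04 × 10^6 m³.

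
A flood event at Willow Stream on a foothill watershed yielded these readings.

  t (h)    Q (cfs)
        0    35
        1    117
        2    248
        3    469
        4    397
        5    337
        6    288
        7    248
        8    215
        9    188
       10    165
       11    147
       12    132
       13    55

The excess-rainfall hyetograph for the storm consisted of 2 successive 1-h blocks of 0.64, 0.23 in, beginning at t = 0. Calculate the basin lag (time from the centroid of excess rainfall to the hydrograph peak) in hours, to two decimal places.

Centroid of excess rainfall: t_c = Σ P_i·t̄_i / ΣP_i = 0.7644 h (block centres at 0.5, 1.5 h).
Hydrograph peak occurs at t = 3 h, so basin lag t_L = 3 − 0.7644 = 2.24 h.

t_L ≈ 2.24 h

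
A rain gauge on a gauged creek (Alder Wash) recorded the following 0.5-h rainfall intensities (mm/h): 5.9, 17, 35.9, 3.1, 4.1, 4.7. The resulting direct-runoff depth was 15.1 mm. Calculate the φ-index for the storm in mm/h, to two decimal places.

φ ≈ 11.35 mm/h

Only the 2 blocks with intensity above φ contribute runoff: 17, 35.9 mm/h.
Σ(I−φ)·Δt = d  ⇒  (17+35.9 − 2φ)·0.5 = 15.1
φ = (52.90 − 15.1/0.5) / 2 = 11.35 mm/h.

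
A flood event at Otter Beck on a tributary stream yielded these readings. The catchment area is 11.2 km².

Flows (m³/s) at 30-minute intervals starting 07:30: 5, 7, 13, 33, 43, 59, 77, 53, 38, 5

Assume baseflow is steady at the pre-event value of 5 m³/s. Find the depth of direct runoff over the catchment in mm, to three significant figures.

d ≈ 45.5 mm

Direct runoff: 0.0, 2.0, 8.0, 28.0, 38.0, 54.0, 72.0, 48.0, 33.0, 0.0 m³/s; ΣQ_DR = 283.0 m³/s.
V = ΣQ_DR · Δt = 283.0 × 1800 s = 5.094 × 10^5 m³.
Over A = 11.2 km², depth = V / A = 45.5 mm.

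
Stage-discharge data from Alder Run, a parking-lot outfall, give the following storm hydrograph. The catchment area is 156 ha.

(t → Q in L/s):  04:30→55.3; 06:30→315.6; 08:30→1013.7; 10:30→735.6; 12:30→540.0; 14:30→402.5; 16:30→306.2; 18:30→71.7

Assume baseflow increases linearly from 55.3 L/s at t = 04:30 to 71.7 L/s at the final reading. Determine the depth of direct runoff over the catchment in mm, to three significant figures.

d ≈ 13.5 mm

Direct runoff: 0.00, 257.96, 953.71, 673.27, 475.33, 335.49, 236.84, 0.00 L/s; ΣQ_DR = 2933 L/s.
V = ΣQ_DR · Δt = 2933 × 7200 s = 2.111 × 10^7 L.
Over A = 156 ha, depth = V / A = 13.5 mm.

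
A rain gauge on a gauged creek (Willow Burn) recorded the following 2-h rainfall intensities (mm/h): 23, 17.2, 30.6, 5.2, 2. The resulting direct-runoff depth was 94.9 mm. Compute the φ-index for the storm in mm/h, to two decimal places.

Only the 3 blocks with intensity above φ contribute runoff: 23, 17.2, 30.6 mm/h.
Σ(I−φ)·Δt = d  ⇒  (23+17.2+30.6 − 3φ)·2 = 94.9
φ = (70.80 − 94.9/2) / 3 = 7.78 mm/h.

φ ≈ 7.78 mm/h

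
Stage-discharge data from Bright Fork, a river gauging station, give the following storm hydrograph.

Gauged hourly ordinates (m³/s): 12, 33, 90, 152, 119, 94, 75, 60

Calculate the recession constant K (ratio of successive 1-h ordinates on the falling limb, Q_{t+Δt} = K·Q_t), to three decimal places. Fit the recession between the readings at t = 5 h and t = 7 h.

Using the recession-limb readings at t = 5 h and t = 7 h: Q falls from 94 to 60 m³/s over 2 intervals.
K = (Q₂/Q₁)^(1/2) = (60/94)^(1/2) = 0.799.

K ≈ 0.799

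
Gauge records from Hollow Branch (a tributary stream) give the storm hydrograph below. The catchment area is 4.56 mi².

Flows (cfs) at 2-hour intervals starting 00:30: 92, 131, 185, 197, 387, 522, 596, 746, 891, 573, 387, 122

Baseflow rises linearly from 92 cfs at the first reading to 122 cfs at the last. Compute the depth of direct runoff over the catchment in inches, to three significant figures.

d ≈ 2.41 in

Direct runoff: 0.00, 36.27, 87.55, 96.82, 284.09, 416.36, 487.64, 634.91, 777.18, 456.45, 267.73, 0.00 cfs; ΣQ_DR = 3545 cfs.
V = ΣQ_DR · Δt = 3545 × 7200 s = 2.552 × 10^7 ft³.
Over A = 4.56 mi², depth = V / A = 2.41 in.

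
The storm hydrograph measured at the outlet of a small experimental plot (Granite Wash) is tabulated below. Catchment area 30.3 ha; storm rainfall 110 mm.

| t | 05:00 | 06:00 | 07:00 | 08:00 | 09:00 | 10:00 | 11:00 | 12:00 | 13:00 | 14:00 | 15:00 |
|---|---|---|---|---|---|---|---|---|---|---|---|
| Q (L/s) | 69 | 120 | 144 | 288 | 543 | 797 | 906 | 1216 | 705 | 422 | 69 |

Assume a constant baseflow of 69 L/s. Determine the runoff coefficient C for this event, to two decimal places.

ΣQ_DR = 4520 L/s; V = ΣQ_DR·Δt = 1.627 × 10^7 L.
Runoff depth d = V / A = 53.70 mm.
C = d / P = 53.70 / 110 = 0.49.

C ≈ 0.49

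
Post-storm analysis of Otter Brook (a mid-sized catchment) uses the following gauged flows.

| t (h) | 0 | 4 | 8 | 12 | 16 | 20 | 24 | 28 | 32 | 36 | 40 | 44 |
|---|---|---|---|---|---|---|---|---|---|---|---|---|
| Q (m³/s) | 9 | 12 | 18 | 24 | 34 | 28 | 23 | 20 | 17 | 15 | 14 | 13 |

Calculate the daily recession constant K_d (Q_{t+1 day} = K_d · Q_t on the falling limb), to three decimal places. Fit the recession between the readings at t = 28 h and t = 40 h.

Between t = 28 h and t = 40 h the flow falls from 20 to 14 m³/s over 3×4 h = 12 h.
Per-interval ratio K = (14/20)^(1/3) = 0.8879; K_d = K^(24/4) = 0.490.

K_d ≈ 0.490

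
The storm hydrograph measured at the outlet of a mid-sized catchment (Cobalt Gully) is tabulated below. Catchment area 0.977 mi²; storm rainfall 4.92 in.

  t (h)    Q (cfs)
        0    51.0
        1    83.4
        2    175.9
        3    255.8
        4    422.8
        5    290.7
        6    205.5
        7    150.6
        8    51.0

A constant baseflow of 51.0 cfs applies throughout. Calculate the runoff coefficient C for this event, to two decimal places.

ΣQ_DR = 1228 cfs; V = ΣQ_DR·Δt = 4.420 × 10^6 ft³.
Runoff depth d = V / A = 1.947 in.
C = d / P = 1.947 / 4.92 = 0.40.

C ≈ 0.40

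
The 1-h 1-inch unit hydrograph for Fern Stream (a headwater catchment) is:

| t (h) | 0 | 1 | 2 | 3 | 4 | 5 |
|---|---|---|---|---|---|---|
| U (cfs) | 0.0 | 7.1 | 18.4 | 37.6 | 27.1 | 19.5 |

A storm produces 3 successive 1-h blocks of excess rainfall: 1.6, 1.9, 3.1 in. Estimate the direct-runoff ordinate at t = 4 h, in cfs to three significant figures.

Q ≈ 172 cfs

By discrete convolution, Q_j = Σ (P_i / 1 in) · U_{j−i}.
At t = 4 h (j=4): Q = (1.6/1)·27.1 + (1.9/1)·37.6 + (3.1/1)·18.4 = 172 cfs.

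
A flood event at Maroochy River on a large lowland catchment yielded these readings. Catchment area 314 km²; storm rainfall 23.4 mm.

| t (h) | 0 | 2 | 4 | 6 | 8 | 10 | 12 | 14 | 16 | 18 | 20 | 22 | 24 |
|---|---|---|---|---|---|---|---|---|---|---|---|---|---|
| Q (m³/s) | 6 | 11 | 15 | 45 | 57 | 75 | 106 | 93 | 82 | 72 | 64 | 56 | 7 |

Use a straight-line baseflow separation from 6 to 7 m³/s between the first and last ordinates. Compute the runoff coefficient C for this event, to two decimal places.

ΣQ_DR = 604.5 m³/s; V = ΣQ_DR·Δt = 4.352 × 10^6 m³.
Runoff depth d = V / A = 13.86 mm.
C = d / P = 13.86 / 23.4 = 0.59.

C ≈ 0.59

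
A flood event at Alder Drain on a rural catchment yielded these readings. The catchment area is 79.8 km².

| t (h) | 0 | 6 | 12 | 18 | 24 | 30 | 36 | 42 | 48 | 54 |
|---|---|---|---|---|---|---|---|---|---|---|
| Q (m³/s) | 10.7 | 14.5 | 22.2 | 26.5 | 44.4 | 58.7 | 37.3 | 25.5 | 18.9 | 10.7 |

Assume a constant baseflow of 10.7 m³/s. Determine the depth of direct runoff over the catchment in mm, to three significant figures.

d ≈ 44.0 mm

Direct runoff: 0.0, 3.8, 11.5, 15.8, 33.7, 48.0, 26.6, 14.8, 8.2, 0.0 m³/s; ΣQ_DR = 162.4 m³/s.
V = ΣQ_DR · Δt = 162.4 × 21600 s = 3.508 × 10^6 m³.
Over A = 79.8 km², depth = V / A = 44.0 mm.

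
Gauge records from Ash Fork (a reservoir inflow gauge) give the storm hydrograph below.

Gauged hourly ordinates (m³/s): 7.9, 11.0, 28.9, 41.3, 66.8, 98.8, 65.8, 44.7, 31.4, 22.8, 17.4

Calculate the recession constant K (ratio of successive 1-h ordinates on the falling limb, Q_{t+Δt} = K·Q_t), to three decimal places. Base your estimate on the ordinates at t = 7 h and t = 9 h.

K ≈ 0.714

Using the recession-limb readings at t = 7 h and t = 9 h: Q falls from 44.7 to 22.8 m³/s over 2 intervals.
K = (Q₂/Q₁)^(1/2) = (22.8/44.7)^(1/2) = 0.714.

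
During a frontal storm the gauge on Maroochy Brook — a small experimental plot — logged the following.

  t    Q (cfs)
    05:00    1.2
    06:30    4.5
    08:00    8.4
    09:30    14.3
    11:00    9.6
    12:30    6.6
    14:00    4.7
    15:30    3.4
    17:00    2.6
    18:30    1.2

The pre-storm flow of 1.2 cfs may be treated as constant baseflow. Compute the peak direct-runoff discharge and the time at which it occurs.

Subtracting baseflow gives direct-runoff ordinates: 0.0, 3.3, 7.2, 13.1, 8.4, 5.4, 3.5, 2.2, 1.4, 0.0 cfs.
The maximum is 13.1 cfs, occurring at the reading for t = 09:30.

Q_p = 13.1 cfs at t = 09:30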